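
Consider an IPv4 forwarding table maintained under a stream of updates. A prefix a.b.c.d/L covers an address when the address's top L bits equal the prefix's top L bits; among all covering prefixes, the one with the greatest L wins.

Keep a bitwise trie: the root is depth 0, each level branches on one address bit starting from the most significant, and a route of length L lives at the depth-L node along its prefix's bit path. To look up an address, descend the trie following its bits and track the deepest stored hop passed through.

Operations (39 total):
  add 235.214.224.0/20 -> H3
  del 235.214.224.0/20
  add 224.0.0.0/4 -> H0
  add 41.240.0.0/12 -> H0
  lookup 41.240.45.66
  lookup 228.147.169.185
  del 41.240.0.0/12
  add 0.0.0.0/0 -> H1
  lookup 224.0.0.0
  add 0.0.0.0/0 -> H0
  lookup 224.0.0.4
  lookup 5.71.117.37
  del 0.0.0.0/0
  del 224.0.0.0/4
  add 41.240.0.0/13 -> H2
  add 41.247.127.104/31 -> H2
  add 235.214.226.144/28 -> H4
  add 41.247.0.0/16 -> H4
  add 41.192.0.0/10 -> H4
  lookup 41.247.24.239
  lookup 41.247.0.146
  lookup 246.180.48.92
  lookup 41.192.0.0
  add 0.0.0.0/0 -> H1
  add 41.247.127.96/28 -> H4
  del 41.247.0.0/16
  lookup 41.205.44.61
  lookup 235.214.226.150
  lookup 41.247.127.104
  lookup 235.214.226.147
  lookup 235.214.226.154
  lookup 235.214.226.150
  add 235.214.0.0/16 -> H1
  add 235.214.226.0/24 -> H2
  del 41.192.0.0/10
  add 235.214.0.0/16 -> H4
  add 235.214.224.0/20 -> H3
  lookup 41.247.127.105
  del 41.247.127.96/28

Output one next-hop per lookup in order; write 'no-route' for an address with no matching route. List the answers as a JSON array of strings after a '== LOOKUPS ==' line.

Process each operation:
  + 235.214.224.0/20 (H3) depth=20
  del 235.214.224.0/20 (clear depth 20)
  + 224.0.0.0/4 (H0) depth=4
  + 41.240.0.0/12 (H0) depth=12
  lookup 41.240.45.66: bits 001010011111 walk d0:-→d1:-→d2:-→d3:-→d4:-→d5:-→d6:-→d7:-→d8:-→d9:-→d10:-→d11:-→d12:H0 -> H0
  lookup 228.147.169.185: bits 1110 walk d0:-→d1:-→d2:-→d3:-→d4:H0 -> H0
  del 41.240.0.0/12 (clear depth 12)
  + 0.0.0.0/0 (H1) depth=0
  lookup 224.0.0.0: bits 1110 walk d0:H1→d1:-→d2:-→d3:-→d4:H0 -> H0
  + 0.0.0.0/0 (H0) depth=0
  lookup 224.0.0.4: bits 1110 walk d0:H0→d1:-→d2:-→d3:-→d4:H0 -> H0
  lookup 5.71.117.37: bits 00 walk d0:H0→d1:-→d2:- -> H0
  del 0.0.0.0/0 (clear depth 0)
  del 224.0.0.0/4 (clear depth 4)
  + 41.240.0.0/13 (H2) depth=13
  + 41.247.127.104/31 (H2) depth=31
  + 235.214.226.144/28 (H4) depth=28
  + 41.247.0.0/16 (H4) depth=16
  + 41.192.0.0/10 (H4) depth=10
  lookup 41.247.24.239: bits 00101001111101110 walk d0:-→d1:-→d2:-→d3:-→d4:-→d5:-→d6:-→d7:-→d8:-→d9:-→d10:H4→d11:-→d12:-→d13:H2→d14:-→d15:-→d16:H4→d17:- -> H4
  lookup 41.247.0.146: bits 00101001111101110 walk d0:-→d1:-→d2:-→d3:-→d4:-→d5:-→d6:-→d7:-→d8:-→d9:-→d10:H4→d11:-→d12:-→d13:H2→d14:-→d15:-→d16:H4→d17:- -> H4
  lookup 246.180.48.92: bits 111 walk d0:-→d1:-→d2:-→d3:- -> no-route
  lookup 41.192.0.0: bits 0010100111 walk d0:-→d1:-→d2:-→d3:-→d4:-→d5:-→d6:-→d7:-→d8:-→d9:-→d10:H4 -> H4
  + 0.0.0.0/0 (H1) depth=0
  + 41.247.127.96/28 (H4) depth=28
  del 41.247.0.0/16 (clear depth 16)
  lookup 41.205.44.61: bits 0010100111 walk d0:H1→d1:-→d2:-→d3:-→d4:-→d5:-→d6:-→d7:-→d8:-→d9:-→d10:H4 -> H4
  lookup 235.214.226.150: bits 1110101111010110111000101001 walk d0:H1→d1:-→d2:-→d3:-→d4:-→d5:-→d6:-→d7:-→d8:-→d9:-→d10:-→d11:-→d12:-→d13:-→d14:-→d15:-→d16:-→d17:-→d18:-→d19:-→d20:-→d21:-→d22:-→d23:-→d24:-→d25:-→d26:-→d27:-→d28:H4 -> H4
  lookup 41.247.127.104: bits 0010100111110111011111110110100 walk d0:H1→d1:-→d2:-→d3:-→d4:-→d5:-→d6:-→d7:-→d8:-→d9:-→d10:H4→d11:-→d12:-→d13:H2→d14:-→d15:-→d16:-→d17:-→d18:-→d19:-→d20:-→d21:-→d22:-→d23:-→d24:-→d25:-→d26:-→d27:-→d28:H4→d29:-→d30:-→d31:H2 -> H2
  lookup 235.214.226.147: bits 1110101111010110111000101001 walk d0:H1→d1:-→d2:-→d3:-→d4:-→d5:-→d6:-→d7:-→d8:-→d9:-→d10:-→d11:-→d12:-→d13:-→d14:-→d15:-→d16:-→d17:-→d18:-→d19:-→d20:-→d21:-→d22:-→d23:-→d24:-→d25:-→d26:-→d27:-→d28:H4 -> H4
  lookup 235.214.226.154: bits 1110101111010110111000101001 walk d0:H1→d1:-→d2:-→d3:-→d4:-→d5:-→d6:-→d7:-→d8:-→d9:-→d10:-→d11:-→d12:-→d13:-→d14:-→d15:-→d16:-→d17:-→d18:-→d19:-→d20:-→d21:-→d22:-→d23:-→d24:-→d25:-→d26:-→d27:-→d28:H4 -> H4
  lookup 235.214.226.150: bits 1110101111010110111000101001 walk d0:H1→d1:-→d2:-→d3:-→d4:-→d5:-→d6:-→d7:-→d8:-→d9:-→d10:-→d11:-→d12:-→d13:-→d14:-→d15:-→d16:-→d17:-→d18:-→d19:-→d20:-→d21:-→d22:-→d23:-→d24:-→d25:-→d26:-→d27:-→d28:H4 -> H4
  + 235.214.0.0/16 (H1) depth=16
  + 235.214.226.0/24 (H2) depth=24
  del 41.192.0.0/10 (clear depth 10)
  + 235.214.0.0/16 (H4) depth=16
  + 235.214.224.0/20 (H3) depth=20
  lookup 41.247.127.105: bits 0010100111110111011111110110100 walk d0:H1→d1:-→d2:-→d3:-→d4:-→d5:-→d6:-→d7:-→d8:-→d9:-→d10:-→d11:-→d12:-→d13:H2→d14:-→d15:-→d16:-→d17:-→d18:-→d19:-→d20:-→d21:-→d22:-→d23:-→d24:-→d25:-→d26:-→d27:-→d28:H4→d29:-→d30:-→d31:H2 -> H2
  del 41.247.127.96/28 (clear depth 28)

== LOOKUPS ==
["H0","H0","H0","H0","H0","H4","H4","no-route","H4","H4","H4","H2","H4","H4","H4","H2"]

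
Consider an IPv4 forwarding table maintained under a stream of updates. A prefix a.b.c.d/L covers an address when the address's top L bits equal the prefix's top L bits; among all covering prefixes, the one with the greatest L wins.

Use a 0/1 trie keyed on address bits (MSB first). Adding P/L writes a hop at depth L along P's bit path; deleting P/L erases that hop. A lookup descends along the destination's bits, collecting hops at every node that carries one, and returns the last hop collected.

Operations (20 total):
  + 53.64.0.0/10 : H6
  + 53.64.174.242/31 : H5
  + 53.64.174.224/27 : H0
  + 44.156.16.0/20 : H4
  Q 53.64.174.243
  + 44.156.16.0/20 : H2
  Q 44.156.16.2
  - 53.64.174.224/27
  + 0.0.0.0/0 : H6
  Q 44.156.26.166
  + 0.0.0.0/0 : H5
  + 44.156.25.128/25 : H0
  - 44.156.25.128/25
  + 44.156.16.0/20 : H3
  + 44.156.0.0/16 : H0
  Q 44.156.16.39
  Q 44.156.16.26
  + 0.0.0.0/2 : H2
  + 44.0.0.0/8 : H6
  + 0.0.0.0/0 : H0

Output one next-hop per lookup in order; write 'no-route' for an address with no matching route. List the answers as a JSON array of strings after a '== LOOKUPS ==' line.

Apply in order:
  + 53.64.0.0/10 (H6) depth=10
  + 53.64.174.242/31 (H5) depth=31
  + 53.64.174.224/27 (H0) depth=27
  + 44.156.16.0/20 (H4) depth=20
  ? 53.64.174.243  path d0:-→d1:-→d2:-→d3:-→d4:-→d5:-→d6:-→d7:-→d8:-→d9:-→d10:H6→d11:-→d12:-→d13:-→d14:-→d15:-→d16:-→d17:-→d18:-→d19:-→d20:-→d21:-→d22:-→d23:-→d24:-→d25:-→d26:-→d27:H0→d28:-→d29:-→d30:-→d31:H5  best=H5
  + 44.156.16.0/20 (H2) depth=20
  ? 44.156.16.2  path d0:-→d1:-→d2:-→d3:-→d4:-→d5:-→d6:-→d7:-→d8:-→d9:-→d10:-→d11:-→d12:-→d13:-→d14:-→d15:-→d16:-→d17:-→d18:-→d19:-→d20:H2  best=H2
  - 53.64.174.224/27 clear@27
  + 0.0.0.0/0 (H6) depth=0
  ? 44.156.26.166  path d0:H6→d1:-→d2:-→d3:-→d4:-→d5:-→d6:-→d7:-→d8:-→d9:-→d10:-→d11:-→d12:-→d13:-→d14:-→d15:-→d16:-→d17:-→d18:-→d19:-→d20:H2  best=H2
  + 0.0.0.0/0 (H5) depth=0
  + 44.156.25.128/25 (H0) depth=25
  - 44.156.25.128/25 clear@25
  + 44.156.16.0/20 (H3) depth=20
  + 44.156.0.0/16 (H0) depth=16
  ? 44.156.16.39  path d0:H5→d1:-→d2:-→d3:-→d4:-→d5:-→d6:-→d7:-→d8:-→d9:-→d10:-→d11:-→d12:-→d13:-→d14:-→d15:-→d16:H0→d17:-→d18:-→d19:-→d20:H3  best=H3
  ? 44.156.16.26  path d0:H5→d1:-→d2:-→d3:-→d4:-→d5:-→d6:-→d7:-→d8:-→d9:-→d10:-→d11:-→d12:-→d13:-→d14:-→d15:-→d16:H0→d17:-→d18:-→d19:-→d20:H3  best=H3
  + 0.0.0.0/2 (H2) depth=2
  + 44.0.0.0/8 (H6) depth=8
  + 0.0.0.0/0 (H0) depth=0

== LOOKUPS ==
["H5","H2","H2","H3","H3"]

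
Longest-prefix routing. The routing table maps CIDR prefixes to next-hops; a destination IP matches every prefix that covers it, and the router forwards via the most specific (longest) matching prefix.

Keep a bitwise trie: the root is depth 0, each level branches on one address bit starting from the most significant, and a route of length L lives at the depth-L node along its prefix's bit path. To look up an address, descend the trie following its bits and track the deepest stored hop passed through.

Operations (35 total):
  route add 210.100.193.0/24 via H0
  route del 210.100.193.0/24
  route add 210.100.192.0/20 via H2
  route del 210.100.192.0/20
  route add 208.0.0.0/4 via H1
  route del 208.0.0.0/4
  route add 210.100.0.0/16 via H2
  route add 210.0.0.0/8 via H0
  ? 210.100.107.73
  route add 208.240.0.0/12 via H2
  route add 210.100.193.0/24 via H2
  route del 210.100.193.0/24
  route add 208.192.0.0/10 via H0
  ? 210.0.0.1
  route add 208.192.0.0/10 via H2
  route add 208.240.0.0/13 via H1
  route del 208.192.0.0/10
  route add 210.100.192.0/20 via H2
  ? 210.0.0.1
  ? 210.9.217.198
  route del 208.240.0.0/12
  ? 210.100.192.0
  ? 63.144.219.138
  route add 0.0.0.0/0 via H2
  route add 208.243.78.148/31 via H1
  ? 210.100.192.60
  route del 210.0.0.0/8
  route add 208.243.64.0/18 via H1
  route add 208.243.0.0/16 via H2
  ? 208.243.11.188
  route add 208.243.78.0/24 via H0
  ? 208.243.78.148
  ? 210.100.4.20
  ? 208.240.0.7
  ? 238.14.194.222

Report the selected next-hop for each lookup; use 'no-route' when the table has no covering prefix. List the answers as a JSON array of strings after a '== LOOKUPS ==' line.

Apply in order:
  add 210.100.193.0/24 -> H0 at depth 24
  - 210.100.193.0/24 clear@24
  add 210.100.192.0/20 -> H2 at depth 20
  - 210.100.192.0/20 clear@20
  add 208.0.0.0/4 -> H1 at depth 4
  - 208.0.0.0/4 clear@4
  add 210.100.0.0/16 -> H2 at depth 16
  add 210.0.0.0/8 -> H0 at depth 8
  lookup 210.100.107.73: bits 1101001001100100 walk d0:-→d1:-→d2:-→d3:-→d4:-→d5:-→d6:-→d7:-→d8:H0→d9:-→d10:-→d11:-→d12:-→d13:-→d14:-→d15:-→d16:H2 -> H2
  add 208.240.0.0/12 -> H2 at depth 12
  add 210.100.193.0/24 -> H2 at depth 24
  - 210.100.193.0/24 clear@24
  add 208.192.0.0/10 -> H0 at depth 10
  lookup 210.0.0.1: bits 110100100 walk d0:-→d1:-→d2:-→d3:-→d4:-→d5:-→d6:-→d7:-→d8:H0→d9:- -> H0
  add 208.192.0.0/10 -> H2 at depth 10
  add 208.240.0.0/13 -> H1 at depth 13
  - 208.192.0.0/10 clear@10
  add 210.100.192.0/20 -> H2 at depth 20
  lookup 210.0.0.1: bits 110100100 walk d0:-→d1:-→d2:-→d3:-→d4:-→d5:-→d6:-→d7:-→d8:H0→d9:- -> H0
  lookup 210.9.217.198: bits 110100100 walk d0:-→d1:-→d2:-→d3:-→d4:-→d5:-→d6:-→d7:-→d8:H0→d9:- -> H0
  - 208.240.0.0/12 clear@12
  lookup 210.100.192.0: bits 11010010011001001100000 walk d0:-→d1:-→d2:-→d3:-→d4:-→d5:-→d6:-→d7:-→d8:H0→d9:-→d10:-→d11:-→d12:-→d13:-→d14:-→d15:-→d16:H2→d17:-→d18:-→d19:-→d20:H2→d21:-→d22:-→d23:- -> H2
  lookup 63.144.219.138: bits ε walk d0:- -> no-route
  add 0.0.0.0/0 -> H2 at depth 0
  add 208.243.78.148/31 -> H1 at depth 31
  lookup 210.100.192.60: bits 11010010011001001100000 walk d0:H2→d1:-→d2:-→d3:-→d4:-→d5:-→d6:-→d7:-→d8:H0→d9:-→d10:-→d11:-→d12:-→d13:-→d14:-→d15:-→d16:H2→d17:-→d18:-→d19:-→d20:H2→d21:-→d22:-→d23:- -> H2
  - 210.0.0.0/8 clear@8
  add 208.243.64.0/18 -> H1 at depth 18
  add 208.243.0.0/16 -> H2 at depth 16
  lookup 208.243.11.188: bits 11010000111100110 walk d0:H2→d1:-→d2:-→d3:-→d4:-→d5:-→d6:-→d7:-→d8:-→d9:-→d10:-→d11:-→d12:-→d13:H1→d14:-→d15:-→d16:H2→d17:- -> H2
  add 208.243.78.0/24 -> H0 at depth 24
  lookup 208.243.78.148: bits 1101000011110011010011101001010 walk d0:H2→d1:-→d2:-→d3:-→d4:-→d5:-→d6:-→d7:-→d8:-→d9:-→d10:-→d11:-→d12:-→d13:H1→d14:-→d15:-→d16:H2→d17:-→d18:H1→d19:-→d20:-→d21:-→d22:-→d23:-→d24:H0→d25:-→d26:-→d27:-→d28:-→d29:-→d30:-→d31:H1 -> H1
  lookup 210.100.4.20: bits 1101001001100100 walk d0:H2→d1:-→d2:-→d3:-→d4:-→d5:-→d6:-→d7:-→d8:-→d9:-→d10:-→d11:-→d12:-→d13:-→d14:-→d15:-→d16:H2 -> H2
  lookup 208.240.0.7: bits 11010000111100 walk d0:H2→d1:-→d2:-→d3:-→d4:-→d5:-→d6:-→d7:-→d8:-→d9:-→d10:-→d11:-→d12:-→d13:H1→d14:- -> H1
  lookup 238.14.194.222: bits 11 walk d0:H2→d1:-→d2:- -> H2

== LOOKUPS ==
["H2","H0","H0","H0","H2","no-route","H2","H2","H1","H2","H1","H2"]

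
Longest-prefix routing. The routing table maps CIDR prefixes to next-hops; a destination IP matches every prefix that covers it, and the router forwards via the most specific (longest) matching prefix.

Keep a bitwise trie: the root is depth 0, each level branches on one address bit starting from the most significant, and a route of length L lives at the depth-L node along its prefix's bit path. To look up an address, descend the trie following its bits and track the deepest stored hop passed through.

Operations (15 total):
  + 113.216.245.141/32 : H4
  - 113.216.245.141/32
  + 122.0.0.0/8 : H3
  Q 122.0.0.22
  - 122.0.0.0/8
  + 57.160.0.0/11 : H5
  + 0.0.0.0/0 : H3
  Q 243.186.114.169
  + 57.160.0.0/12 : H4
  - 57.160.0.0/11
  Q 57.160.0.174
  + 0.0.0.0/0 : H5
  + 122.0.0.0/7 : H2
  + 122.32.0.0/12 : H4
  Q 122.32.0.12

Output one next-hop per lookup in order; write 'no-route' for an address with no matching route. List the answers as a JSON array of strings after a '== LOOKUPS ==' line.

Process each operation:
  add 113.216.245.141/32 -> H4 at depth 32
  - 113.216.245.141/32 clear@32
  add 122.0.0.0/8 -> H3 at depth 8
  ? 122.0.0.22  path d0:-→d1:-→d2:-→d3:-→d4:-→d5:-→d6:-→d7:-→d8:H3  best=H3
  - 122.0.0.0/8 clear@8
  add 57.160.0.0/11 -> H5 at depth 11
  add 0.0.0.0/0 -> H3 at depth 0
  ? 243.186.114.169  path d0:H3  best=H3
  add 57.160.0.0/12 -> H4 at depth 12
  - 57.160.0.0/11 clear@11
  ? 57.160.0.174  path d0:H3→d1:-→d2:-→d3:-→d4:-→d5:-→d6:-→d7:-→d8:-→d9:-→d10:-→d11:-→d12:H4  best=H4
  add 0.0.0.0/0 -> H5 at depth 0
  add 122.0.0.0/7 -> H2 at depth 7
  add 122.32.0.0/12 -> H4 at depth 12
  ? 122.32.0.12  path d0:H5→d1:-→d2:-→d3:-→d4:-→d5:-→d6:-→d7:H2→d8:-→d9:-→d10:-→d11:-→d12:H4  best=H4

== LOOKUPS ==
["H3","H3","H4","H4"]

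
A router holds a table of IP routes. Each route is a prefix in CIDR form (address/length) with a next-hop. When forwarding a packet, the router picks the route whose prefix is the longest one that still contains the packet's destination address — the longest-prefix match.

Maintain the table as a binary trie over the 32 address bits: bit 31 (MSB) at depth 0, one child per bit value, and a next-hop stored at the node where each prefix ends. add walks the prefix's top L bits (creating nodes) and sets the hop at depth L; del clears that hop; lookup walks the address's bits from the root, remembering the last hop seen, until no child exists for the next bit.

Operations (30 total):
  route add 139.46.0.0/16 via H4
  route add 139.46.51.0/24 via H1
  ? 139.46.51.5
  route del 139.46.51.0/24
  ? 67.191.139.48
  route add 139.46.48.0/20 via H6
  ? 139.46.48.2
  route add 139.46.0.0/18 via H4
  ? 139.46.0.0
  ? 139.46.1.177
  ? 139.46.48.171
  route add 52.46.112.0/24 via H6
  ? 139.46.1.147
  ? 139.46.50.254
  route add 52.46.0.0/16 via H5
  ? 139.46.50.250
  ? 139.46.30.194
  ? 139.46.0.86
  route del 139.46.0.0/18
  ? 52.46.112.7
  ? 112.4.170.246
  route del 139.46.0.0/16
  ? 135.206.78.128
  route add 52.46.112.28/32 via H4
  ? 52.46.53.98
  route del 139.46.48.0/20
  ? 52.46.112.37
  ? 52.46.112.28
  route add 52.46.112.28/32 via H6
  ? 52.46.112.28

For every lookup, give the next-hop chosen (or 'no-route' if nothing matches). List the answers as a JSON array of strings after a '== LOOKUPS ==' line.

Trace:
  + 139.46.0.0/16 (H4) depth=16
  + 139.46.51.0/24 (H1) depth=24
  lookup 139.46.51.5: bits 100010110010111000110011 walk d0:-→d1:-→d2:-→d3:-→d4:-→d5:-→d6:-→d7:-→d8:-→d9:-→d10:-→d11:-→d12:-→d13:-→d14:-→d15:-→d16:H4→d17:-→d18:-→d19:-→d20:-→d21:-→d22:-→d23:-→d24:H1 -> H1
  - 139.46.51.0/24 clear@24
  lookup 67.191.139.48: bits ε walk d0:- -> no-route
  + 139.46.48.0/20 (H6) depth=20
  lookup 139.46.48.2: bits 1000101100101110001100 walk d0:-→d1:-→d2:-→d3:-→d4:-→d5:-→d6:-→d7:-→d8:-→d9:-→d10:-→d11:-→d12:-→d13:-→d14:-→d15:-→d16:H4→d17:-→d18:-→d19:-→d20:H6→d21:-→d22:- -> H6
  + 139.46.0.0/18 (H4) depth=18
  lookup 139.46.0.0: bits 100010110010111000 walk d0:-→d1:-→d2:-→d3:-→d4:-→d5:-→d6:-→d7:-→d8:-→d9:-→d10:-→d11:-→d12:-→d13:-→d14:-→d15:-→d16:H4→d17:-→d18:H4 -> H4
  lookup 139.46.1.177: bits 100010110010111000 walk d0:-→d1:-→d2:-→d3:-→d4:-→d5:-→d6:-→d7:-→d8:-→d9:-→d10:-→d11:-→d12:-→d13:-→d14:-→d15:-→d16:H4→d17:-→d18:H4 -> H4
  lookup 139.46.48.171: bits 1000101100101110001100 walk d0:-→d1:-→d2:-→d3:-→d4:-→d5:-→d6:-→d7:-→d8:-→d9:-→d10:-→d11:-→d12:-→d13:-→d14:-→d15:-→d16:H4→d17:-→d18:H4→d19:-→d20:H6→d21:-→d22:- -> H6
  + 52.46.112.0/24 (H6) depth=24
  lookup 139.46.1.147: bits 100010110010111000 walk d0:-→d1:-→d2:-→d3:-→d4:-→d5:-→d6:-→d7:-→d8:-→d9:-→d10:-→d11:-→d12:-→d13:-→d14:-→d15:-→d16:H4→d17:-→d18:H4 -> H4
  lookup 139.46.50.254: bits 10001011001011100011001 walk d0:-→d1:-→d2:-→d3:-→d4:-→d5:-→d6:-→d7:-→d8:-→d9:-→d10:-→d11:-→d12:-→d13:-→d14:-→d15:-→d16:H4→d17:-→d18:H4→d19:-→d20:H6→d21:-→d22:-→d23:- -> H6
  + 52.46.0.0/16 (H5) depth=16
  lookup 139.46.50.250: bits 10001011001011100011001 walk d0:-→d1:-→d2:-→d3:-→d4:-→d5:-→d6:-→d7:-→d8:-→d9:-→d10:-→d11:-→d12:-→d13:-→d14:-→d15:-→d16:H4→d17:-→d18:H4→d19:-→d20:H6→d21:-→d22:-→d23:- -> H6
  lookup 139.46.30.194: bits 100010110010111000 walk d0:-→d1:-→d2:-→d3:-→d4:-→d5:-→d6:-→d7:-→d8:-→d9:-→d10:-→d11:-→d12:-→d13:-→d14:-→d15:-→d16:H4→d17:-→d18:H4 -> H4
  lookup 139.46.0.86: bits 100010110010111000 walk d0:-→d1:-→d2:-→d3:-→d4:-→d5:-→d6:-→d7:-→d8:-→d9:-→d10:-→d11:-→d12:-→d13:-→d14:-→d15:-→d16:H4→d17:-→d18:H4 -> H4
  - 139.46.0.0/18 clear@18
  lookup 52.46.112.7: bits 001101000010111001110000 walk d0:-→d1:-→d2:-→d3:-→d4:-→d5:-→d6:-→d7:-→d8:-→d9:-→d10:-→d11:-→d12:-→d13:-→d14:-→d15:-→d16:H5→d17:-→d18:-→d19:-→d20:-→d21:-→d22:-→d23:-→d24:H6 -> H6
  lookup 112.4.170.246: bits 0 walk d0:-→d1:- -> no-route
  - 139.46.0.0/16 clear@16
  lookup 135.206.78.128: bits 1000 walk d0:-→d1:-→d2:-→d3:-→d4:- -> no-route
  + 52.46.112.28/32 (H4) depth=32
  lookup 52.46.53.98: bits 00110100001011100 walk d0:-→d1:-→d2:-→d3:-→d4:-→d5:-→d6:-→d7:-→d8:-→d9:-→d10:-→d11:-→d12:-→d13:-→d14:-→d15:-→d16:H5→d17:- -> H5
  - 139.46.48.0/20 clear@20
  lookup 52.46.112.37: bits 00110100001011100111000000 walk d0:-→d1:-→d2:-→d3:-→d4:-→d5:-→d6:-→d7:-→d8:-→d9:-→d10:-→d11:-→d12:-→d13:-→d14:-→d15:-→d16:H5→d17:-→d18:-→d19:-→d20:-→d21:-→d22:-→d23:-→d24:H6→d25:-→d26:- -> H6
  lookup 52.46.112.28: bits 00110100001011100111000000011100 walk d0:-→d1:-→d2:-→d3:-→d4:-→d5:-→d6:-→d7:-→d8:-→d9:-→d10:-→d11:-→d12:-→d13:-→d14:-→d15:-→d16:H5→d17:-→d18:-→d19:-→d20:-→d21:-→d22:-→d23:-→d24:H6→d25:-→d26:-→d27:-→d28:-→d29:-→d30:-→d31:-→d32:H4 -> H4
  + 52.46.112.28/32 (H6) depth=32
  lookup 52.46.112.28: bits 00110100001011100111000000011100 walk d0:-→d1:-→d2:-→d3:-→d4:-→d5:-→d6:-→d7:-→d8:-→d9:-→d10:-→d11:-→d12:-→d13:-→d14:-→d15:-→d16:H5→d17:-→d18:-→d19:-→d20:-→d21:-→d22:-→d23:-→d24:H6→d25:-→d26:-→d27:-→d28:-→d29:-→d30:-→d31:-→d32:H6 -> H6

== LOOKUPS ==
["H1","no-route","H6","H4","H4","H6","H4","H6","H6","H4","H4","H6","no-route","no-route","H5","H6","H4","H6"]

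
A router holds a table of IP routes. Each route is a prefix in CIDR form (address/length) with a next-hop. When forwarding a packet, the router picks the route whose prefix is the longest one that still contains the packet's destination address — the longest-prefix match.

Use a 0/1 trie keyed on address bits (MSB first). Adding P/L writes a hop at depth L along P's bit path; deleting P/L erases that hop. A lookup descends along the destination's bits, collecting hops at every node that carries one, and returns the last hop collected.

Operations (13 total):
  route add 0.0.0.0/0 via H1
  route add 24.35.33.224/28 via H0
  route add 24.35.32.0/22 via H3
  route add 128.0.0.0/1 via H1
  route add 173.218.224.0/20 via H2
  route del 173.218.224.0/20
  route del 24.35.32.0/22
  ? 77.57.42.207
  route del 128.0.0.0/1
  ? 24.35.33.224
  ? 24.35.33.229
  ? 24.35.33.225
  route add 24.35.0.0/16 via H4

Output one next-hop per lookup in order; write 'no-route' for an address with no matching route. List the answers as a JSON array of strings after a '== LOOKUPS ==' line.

Trace:
  + 0.0.0.0/0 (H1) depth=0
  + 24.35.33.224/28 (H0) depth=28
  + 24.35.32.0/22 (H3) depth=22
  + 128.0.0.0/1 (H1) depth=1
  + 173.218.224.0/20 (H2) depth=20
  del 173.218.224.0/20 (clear depth 20)
  del 24.35.32.0/22 (clear depth 22)
  lookup 77.57.42.207: bits 0 walk d0:H1→d1:- -> H1
  del 128.0.0.0/1 (clear depth 1)
  lookup 24.35.33.224: bits 0001100000100011001000011110 walk d0:H1→d1:-→d2:-→d3:-→d4:-→d5:-→d6:-→d7:-→d8:-→d9:-→d10:-→d11:-→d12:-→d13:-→d14:-→d15:-→d16:-→d17:-→d18:-→d19:-→d20:-→d21:-→d22:-→d23:-→d24:-→d25:-→d26:-→d27:-→d28:H0 -> H0
  lookup 24.35.33.229: bits 0001100000100011001000011110 walk d0:H1→d1:-→d2:-→d3:-→d4:-→d5:-→d6:-→d7:-→d8:-→d9:-→d10:-→d11:-→d12:-→d13:-→d14:-→d15:-→d16:-→d17:-→d18:-→d19:-→d20:-→d21:-→d22:-→d23:-→d24:-→d25:-→d26:-→d27:-→d28:H0 -> H0
  lookup 24.35.33.225: bits 0001100000100011001000011110 walk d0:H1→d1:-→d2:-→d3:-→d4:-→d5:-→d6:-→d7:-→d8:-→d9:-→d10:-→d11:-→d12:-→d13:-→d14:-→d15:-→d16:-→d17:-→d18:-→d19:-→d20:-→d21:-→d22:-→d23:-→d24:-→d25:-→d26:-→d27:-→d28:H0 -> H0
  + 24.35.0.0/16 (H4) depth=16

== LOOKUPS ==
["H1","H0","H0","H0"]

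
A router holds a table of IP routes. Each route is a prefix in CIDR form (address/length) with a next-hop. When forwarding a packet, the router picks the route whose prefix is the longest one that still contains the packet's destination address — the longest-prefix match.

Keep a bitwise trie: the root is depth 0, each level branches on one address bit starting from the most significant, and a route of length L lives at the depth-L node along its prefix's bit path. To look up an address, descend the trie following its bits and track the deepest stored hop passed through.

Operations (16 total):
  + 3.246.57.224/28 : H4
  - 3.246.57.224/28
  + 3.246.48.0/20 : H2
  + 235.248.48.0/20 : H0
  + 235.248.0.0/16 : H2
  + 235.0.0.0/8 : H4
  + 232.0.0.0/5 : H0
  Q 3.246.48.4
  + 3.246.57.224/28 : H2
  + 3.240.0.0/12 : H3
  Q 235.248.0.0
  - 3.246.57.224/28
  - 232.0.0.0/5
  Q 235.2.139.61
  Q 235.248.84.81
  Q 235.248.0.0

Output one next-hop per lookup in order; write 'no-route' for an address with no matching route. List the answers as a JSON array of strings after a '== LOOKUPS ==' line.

Apply in order:
  add 3.246.57.224/28 -> H4 at depth 28
  del 3.246.57.224/28 (clear depth 28)
  add 3.246.48.0/20 -> H2 at depth 20
  add 235.248.48.0/20 -> H0 at depth 20
  add 235.248.0.0/16 -> H2 at depth 16
  add 235.0.0.0/8 -> H4 at depth 8
  add 232.0.0.0/5 -> H0 at depth 5
  ? 3.246.48.4  path d0:-→d1:-→d2:-→d3:-→d4:-→d5:-→d6:-→d7:-→d8:-→d9:-→d10:-→d11:-→d12:-→d13:-→d14:-→d15:-→d16:-→d17:-→d18:-→d19:-→d20:H2  best=H2
  add 3.246.57.224/28 -> H2 at depth 28
  add 3.240.0.0/12 -> H3 at depth 12
  ? 235.248.0.0  path d0:-→d1:-→d2:-→d3:-→d4:-→d5:H0→d6:-→d7:-→d8:H4→d9:-→d10:-→d11:-→d12:-→d13:-→d14:-→d15:-→d16:H2→d17:-→d18:-  best=H2
  del 3.246.57.224/28 (clear depth 28)
  del 232.0.0.0/5 (clear depth 5)
  ? 235.2.139.61  path d0:-→d1:-→d2:-→d3:-→d4:-→d5:-→d6:-→d7:-→d8:H4  best=H4
  ? 235.248.84.81  path d0:-→d1:-→d2:-→d3:-→d4:-→d5:-→d6:-→d7:-→d8:H4→d9:-→d10:-→d11:-→d12:-→d13:-→d14:-→d15:-→d16:H2→d17:-  best=H2
  ? 235.248.0.0  path d0:-→d1:-→d2:-→d3:-→d4:-→d5:-→d6:-→d7:-→d8:H4→d9:-→d10:-→d11:-→d12:-→d13:-→d14:-→d15:-→d16:H2→d17:-→d18:-  best=H2

== LOOKUPS ==
["H2","H2","H4","H2","H2"]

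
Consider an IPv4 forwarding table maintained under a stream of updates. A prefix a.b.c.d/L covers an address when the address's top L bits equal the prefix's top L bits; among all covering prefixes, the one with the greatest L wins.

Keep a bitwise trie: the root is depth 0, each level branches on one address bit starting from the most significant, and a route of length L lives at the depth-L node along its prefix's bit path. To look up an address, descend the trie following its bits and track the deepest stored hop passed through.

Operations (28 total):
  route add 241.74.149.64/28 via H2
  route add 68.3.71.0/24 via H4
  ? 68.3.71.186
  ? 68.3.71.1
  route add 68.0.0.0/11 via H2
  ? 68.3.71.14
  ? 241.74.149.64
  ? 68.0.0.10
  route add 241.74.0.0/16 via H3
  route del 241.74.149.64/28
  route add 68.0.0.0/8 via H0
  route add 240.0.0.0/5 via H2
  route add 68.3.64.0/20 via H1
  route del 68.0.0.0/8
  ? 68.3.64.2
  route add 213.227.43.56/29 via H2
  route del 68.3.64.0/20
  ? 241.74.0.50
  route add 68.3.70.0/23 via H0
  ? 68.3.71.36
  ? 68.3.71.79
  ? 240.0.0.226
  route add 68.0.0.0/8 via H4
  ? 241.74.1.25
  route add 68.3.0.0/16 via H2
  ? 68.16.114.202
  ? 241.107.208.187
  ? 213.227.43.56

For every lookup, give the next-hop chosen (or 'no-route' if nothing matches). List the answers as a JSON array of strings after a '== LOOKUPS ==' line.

Trace:
  add 241.74.149.64/28 -> H2 at depth 28
  add 68.3.71.0/24 -> H4 at depth 24
  lookup 68.3.71.186: bits 010001000000001101000111 walk d0:-→d1:-→d2:-→d3:-→d4:-→d5:-→d6:-→d7:-→d8:-→d9:-→d10:-→d11:-→d12:-→d13:-→d14:-→d15:-→d16:-→d17:-→d18:-→d19:-→d20:-→d21:-→d22:-→d23:-→d24:H4 -> H4
  lookup 68.3.71.1: bits 010001000000001101000111 walk d0:-→d1:-→d2:-→d3:-→d4:-→d5:-→d6:-→d7:-→d8:-→d9:-→d10:-→d11:-→d12:-→d13:-→d14:-→d15:-→d16:-→d17:-→d18:-→d19:-→d20:-→d21:-→d22:-→d23:-→d24:H4 -> H4
  add 68.0.0.0/11 -> H2 at depth 11
  lookup 68.3.71.14: bits 010001000000001101000111 walk d0:-→d1:-→d2:-→d3:-→d4:-→d5:-→d6:-→d7:-→d8:-→d9:-→d10:-→d11:H2→d12:-→d13:-→d14:-→d15:-→d16:-→d17:-→d18:-→d19:-→d20:-→d21:-→d22:-→d23:-→d24:H4 -> H4
  lookup 241.74.149.64: bits 1111000101001010100101010100 walk d0:-→d1:-→d2:-→d3:-→d4:-→d5:-→d6:-→d7:-→d8:-→d9:-→d10:-→d11:-→d12:-→d13:-→d14:-→d15:-→d16:-→d17:-→d18:-→d19:-→d20:-→d21:-→d22:-→d23:-→d24:-→d25:-→d26:-→d27:-→d28:H2 -> H2
  lookup 68.0.0.10: bits 01000100000000 walk d0:-→d1:-→d2:-→d3:-→d4:-→d5:-→d6:-→d7:-→d8:-→d9:-→d10:-→d11:H2→d12:-→d13:-→d14:- -> H2
  add 241.74.0.0/16 -> H3 at depth 16
  - 241.74.149.64/28 clear@28
  add 68.0.0.0/8 -> H0 at depth 8
  add 240.0.0.0/5 -> H2 at depth 5
  add 68.3.64.0/20 -> H1 at depth 20
  - 68.0.0.0/8 clear@8
  lookup 68.3.64.2: bits 010001000000001101000 walk d0:-→d1:-→d2:-→d3:-→d4:-→d5:-→d6:-→d7:-→d8:-→d9:-→d10:-→d11:H2→d12:-→d13:-→d14:-→d15:-→d16:-→d17:-→d18:-→d19:-→d20:H1→d21:- -> H1
  add 213.227.43.56/29 -> H2 at depth 29
  - 68.3.64.0/20 clear@20
  lookup 241.74.0.50: bits 1111000101001010 walk d0:-→d1:-→d2:-→d3:-→d4:-→d5:H2→d6:-→d7:-→d8:-→d9:-→d10:-→d11:-→d12:-→d13:-→d14:-→d15:-→d16:H3 -> H3
  add 68.3.70.0/23 -> H0 at depth 23
  lookup 68.3.71.36: bits 010001000000001101000111 walk d0:-→d1:-→d2:-→d3:-→d4:-→d5:-→d6:-→d7:-→d8:-→d9:-→d10:-→d11:H2→d12:-→d13:-→d14:-→d15:-→d16:-→d17:-→d18:-→d19:-→d20:-→d21:-→d22:-→d23:H0→d24:H4 -> H4
  lookup 68.3.71.79: bits 010001000000001101000111 walk d0:-→d1:-→d2:-→d3:-→d4:-→d5:-→d6:-→d7:-→d8:-→d9:-→d10:-→d11:H2→d12:-→d13:-→d14:-→d15:-→d16:-→d17:-→d18:-→d19:-→d20:-→d21:-→d22:-→d23:H0→d24:H4 -> H4
  lookup 240.0.0.226: bits 1111000 walk d0:-→d1:-→d2:-→d3:-→d4:-→d5:H2→d6:-→d7:- -> H2
  add 68.0.0.0/8 -> H4 at depth 8
  lookup 241.74.1.25: bits 1111000101001010 walk d0:-→d1:-→d2:-→d3:-→d4:-→d5:H2→d6:-→d7:-→d8:-→d9:-→d10:-→d11:-→d12:-→d13:-→d14:-→d15:-→d16:H3 -> H3
  add 68.3.0.0/16 -> H2 at depth 16
  lookup 68.16.114.202: bits 01000100000 walk d0:-→d1:-→d2:-→d3:-→d4:-→d5:-→d6:-→d7:-→d8:H4→d9:-→d10:-→d11:H2 -> H2
  lookup 241.107.208.187: bits 1111000101 walk d0:-→d1:-→d2:-→d3:-→d4:-→d5:H2→d6:-→d7:-→d8:-→d9:-→d10:- -> H2
  lookup 213.227.43.56: bits 11010101111000110010101100111 walk d0:-→d1:-→d2:-→d3:-→d4:-→d5:-→d6:-→d7:-→d8:-→d9:-→d10:-→d11:-→d12:-→d13:-→d14:-→d15:-→d16:-→d17:-→d18:-→d19:-→d20:-→d21:-→d22:-→d23:-→d24:-→d25:-→d26:-→d27:-→d28:-→d29:H2 -> H2

== LOOKUPS ==
["H4","H4","H4","H2","H2","H1","H3","H4","H4","H2","H3","H2","H2","H2"]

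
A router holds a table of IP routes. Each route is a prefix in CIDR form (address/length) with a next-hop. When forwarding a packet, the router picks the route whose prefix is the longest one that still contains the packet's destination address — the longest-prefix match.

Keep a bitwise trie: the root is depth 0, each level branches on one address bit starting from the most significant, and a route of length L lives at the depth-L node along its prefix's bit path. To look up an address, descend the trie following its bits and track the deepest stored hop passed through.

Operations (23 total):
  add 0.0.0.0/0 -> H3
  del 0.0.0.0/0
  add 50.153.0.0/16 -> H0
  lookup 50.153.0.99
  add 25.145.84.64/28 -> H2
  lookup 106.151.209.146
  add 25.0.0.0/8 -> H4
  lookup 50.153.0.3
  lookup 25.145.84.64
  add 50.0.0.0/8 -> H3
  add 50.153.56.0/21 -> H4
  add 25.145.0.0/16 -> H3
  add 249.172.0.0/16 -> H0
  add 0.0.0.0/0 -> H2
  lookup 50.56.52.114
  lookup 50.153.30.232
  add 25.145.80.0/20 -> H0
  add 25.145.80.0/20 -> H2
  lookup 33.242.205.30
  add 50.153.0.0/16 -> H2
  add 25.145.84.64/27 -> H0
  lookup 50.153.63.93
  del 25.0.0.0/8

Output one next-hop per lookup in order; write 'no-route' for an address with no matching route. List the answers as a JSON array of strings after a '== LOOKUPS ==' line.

Trace:
  + 0.0.0.0/0 (H3) depth=0
  - 0.0.0.0/0 clear@0
  + 50.153.0.0/16 (H0) depth=16
  Q 50.153.0.99: descend 0011001010011001 ; hops seen [H0] ; pick H0
  + 25.145.84.64/28 (H2) depth=28
  Q 106.151.209.146: descend 0 ; hops seen [∅] ; pick no-route
  + 25.0.0.0/8 (H4) depth=8
  Q 50.153.0.3: descend 0011001010011001 ; hops seen [H0] ; pick H0
  Q 25.145.84.64: descend 0001100110010001010101000100 ; hops seen [H4,H2] ; pick H2
  + 50.0.0.0/8 (H3) depth=8
  + 50.153.56.0/21 (H4) depth=21
  + 25.145.0.0/16 (H3) depth=16
  + 249.172.0.0/16 (H0) depth=16
  + 0.0.0.0/0 (H2) depth=0
  Q 50.56.52.114: descend 00110010 ; hops seen [H2,H3] ; pick H3
  Q 50.153.30.232: descend 001100101001100100 ; hops seen [H2,H3,H0] ; pick H0
  + 25.145.80.0/20 (H0) depth=20
  + 25.145.80.0/20 (H2) depth=20
  Q 33.242.205.30: descend 001 ; hops seen [H2] ; pick H2
  + 50.153.0.0/16 (H2) depth=16
  + 25.145.84.64/27 (H0) depth=27
  Q 50.153.63.93: descend 001100101001100100111 ; hops seen [H2,H3,H2,H4] ; pick H4
  - 25.0.0.0/8 clear@8

== LOOKUPS ==
["H0","no-route","H0","H2","H3","H0","H2","H4"]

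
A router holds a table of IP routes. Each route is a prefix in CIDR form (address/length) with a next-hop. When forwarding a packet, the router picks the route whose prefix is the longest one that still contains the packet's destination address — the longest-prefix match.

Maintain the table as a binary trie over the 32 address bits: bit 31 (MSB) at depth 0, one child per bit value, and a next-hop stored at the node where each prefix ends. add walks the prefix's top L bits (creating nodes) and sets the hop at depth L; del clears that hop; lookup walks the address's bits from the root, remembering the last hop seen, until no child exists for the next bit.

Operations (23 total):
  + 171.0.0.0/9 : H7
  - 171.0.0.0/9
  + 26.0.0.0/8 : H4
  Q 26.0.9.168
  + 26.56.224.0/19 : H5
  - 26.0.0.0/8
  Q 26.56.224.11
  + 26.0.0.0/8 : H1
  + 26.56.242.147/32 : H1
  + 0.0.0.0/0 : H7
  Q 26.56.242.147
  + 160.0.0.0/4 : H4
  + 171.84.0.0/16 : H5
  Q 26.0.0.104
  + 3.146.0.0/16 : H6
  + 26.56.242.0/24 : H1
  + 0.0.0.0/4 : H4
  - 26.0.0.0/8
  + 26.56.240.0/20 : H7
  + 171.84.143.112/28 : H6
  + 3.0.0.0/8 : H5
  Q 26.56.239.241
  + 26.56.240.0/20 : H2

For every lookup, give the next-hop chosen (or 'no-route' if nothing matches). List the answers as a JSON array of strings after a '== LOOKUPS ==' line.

Apply in order:
  + 171.0.0.0/9 (H7) depth=9
  - 171.0.0.0/9 clear@9
  + 26.0.0.0/8 (H4) depth=8
  lookup 26.0.9.168: bits 00011010 walk d0:-→d1:-→d2:-→d3:-→d4:-→d5:-→d6:-→d7:-→d8:H4 -> H4
  + 26.56.224.0/19 (H5) depth=19
  - 26.0.0.0/8 clear@8
  lookup 26.56.224.11: bits 0001101000111000111 walk d0:-→d1:-→d2:-→d3:-→d4:-→d5:-→d6:-→d7:-→d8:-→d9:-→d10:-→d11:-→d12:-→d13:-→d14:-→d15:-→d16:-→d17:-→d18:-→d19:H5 -> H5
  + 26.0.0.0/8 (H1) depth=8
  + 26.56.242.147/32 (H1) depth=32
  + 0.0.0.0/0 (H7) depth=0
  lookup 26.56.242.147: bits 00011010001110001111001010010011 walk d0:H7→d1:-→d2:-→d3:-→d4:-→d5:-→d6:-→d7:-→d8:H1→d9:-→d10:-→d11:-→d12:-→d13:-→d14:-→d15:-→d16:-→d17:-→d18:-→d19:H5→d20:-→d21:-→d22:-→d23:-→d24:-→d25:-→d26:-→d27:-→d28:-→d29:-→d30:-→d31:-→d32:H1 -> H1
  + 160.0.0.0/4 (H4) depth=4
  + 171.84.0.0/16 (H5) depth=16
  lookup 26.0.0.104: bits 0001101000 walk d0:H7→d1:-→d2:-→d3:-→d4:-→d5:-→d6:-→d7:-→d8:H1→d9:-→d10:- -> H1
  + 3.146.0.0/16 (H6) depth=16
  + 26.56.242.0/24 (H1) depth=24
  + 0.0.0.0/4 (H4) depth=4
  - 26.0.0.0/8 clear@8
  + 26.56.240.0/20 (H7) depth=20
  + 171.84.143.112/28 (H6) depth=28
  + 3.0.0.0/8 (H5) depth=8
  lookup 26.56.239.241: bits 0001101000111000111 walk d0:H7→d1:-→d2:-→d3:-→d4:-→d5:-→d6:-→d7:-→d8:-→d9:-→d10:-→d11:-→d12:-→d13:-→d14:-→d15:-→d16:-→d17:-→d18:-→d19:H5 -> H5
  + 26.56.240.0/20 (H2) depth=20

== LOOKUPS ==
["H4","H5","H1","H1","H5"]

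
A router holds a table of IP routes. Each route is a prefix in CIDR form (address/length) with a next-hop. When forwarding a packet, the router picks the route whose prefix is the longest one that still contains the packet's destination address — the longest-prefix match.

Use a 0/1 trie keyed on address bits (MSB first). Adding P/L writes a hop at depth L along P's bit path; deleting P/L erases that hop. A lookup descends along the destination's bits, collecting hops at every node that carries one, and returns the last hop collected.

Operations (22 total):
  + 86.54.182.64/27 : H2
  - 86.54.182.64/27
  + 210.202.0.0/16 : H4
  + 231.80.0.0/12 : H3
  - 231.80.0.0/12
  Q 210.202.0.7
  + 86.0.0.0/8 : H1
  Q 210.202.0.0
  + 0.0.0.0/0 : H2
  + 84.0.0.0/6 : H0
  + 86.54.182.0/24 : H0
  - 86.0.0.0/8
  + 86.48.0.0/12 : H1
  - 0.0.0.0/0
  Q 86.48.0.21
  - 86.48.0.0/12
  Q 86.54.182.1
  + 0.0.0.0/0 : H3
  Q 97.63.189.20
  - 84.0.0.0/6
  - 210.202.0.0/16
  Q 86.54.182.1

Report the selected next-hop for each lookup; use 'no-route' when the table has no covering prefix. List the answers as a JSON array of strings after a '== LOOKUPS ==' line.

Trace:
  add 86.54.182.64/27 -> H2 at depth 27
  - 86.54.182.64/27 clear@27
  add 210.202.0.0/16 -> H4 at depth 16
  add 231.80.0.0/12 -> H3 at depth 12
  - 231.80.0.0/12 clear@12
  lookup 210.202.0.7: bits 1101001011001010 walk d0:-→d1:-→d2:-→d3:-→d4:-→d5:-→d6:-→d7:-→d8:-→d9:-→d10:-→d11:-→d12:-→d13:-→d14:-→d15:-→d16:H4 -> H4
  add 86.0.0.0/8 -> H1 at depth 8
  lookup 210.202.0.0: bits 1101001011001010 walk d0:-→d1:-→d2:-→d3:-→d4:-→d5:-→d6:-→d7:-→d8:-→d9:-→d10:-→d11:-→d12:-→d13:-→d14:-→d15:-→d16:H4 -> H4
  add 0.0.0.0/0 -> H2 at depth 0
  add 84.0.0.0/6 -> H0 at depth 6
  add 86.54.182.0/24 -> H0 at depth 24
  - 86.0.0.0/8 clear@8
  add 86.48.0.0/12 -> H1 at depth 12
  - 0.0.0.0/0 clear@0
  lookup 86.48.0.21: bits 0101011000110 walk d0:-→d1:-→d2:-→d3:-→d4:-→d5:-→d6:H0→d7:-→d8:-→d9:-→d10:-→d11:-→d12:H1→d13:- -> H1
  - 86.48.0.0/12 clear@12
  lookup 86.54.182.1: bits 0101011000110110101101100 walk d0:-→d1:-→d2:-→d3:-→d4:-→d5:-→d6:H0→d7:-→d8:-→d9:-→d10:-→d11:-→d12:-→d13:-→d14:-→d15:-→d16:-→d17:-→d18:-→d19:-→d20:-→d21:-→d22:-→d23:-→d24:H0→d25:- -> H0
  add 0.0.0.0/0 -> H3 at depth 0
  lookup 97.63.189.20: bits 01 walk d0:H3→d1:-→d2:- -> H3
  - 84.0.0.0/6 clear@6
  - 210.202.0.0/16 clear@16
  lookup 86.54.182.1: bits 0101011000110110101101100 walk d0:H3→d1:-→d2:-→d3:-→d4:-→d5:-→d6:-→d7:-→d8:-→d9:-→d10:-→d11:-→d12:-→d13:-→d14:-→d15:-→d16:-→d17:-→d18:-→d19:-→d20:-→d21:-→d22:-→d23:-→d24:H0→d25:- -> H0

== LOOKUPS ==
["H4","H4","H1","H0","H3","H0"]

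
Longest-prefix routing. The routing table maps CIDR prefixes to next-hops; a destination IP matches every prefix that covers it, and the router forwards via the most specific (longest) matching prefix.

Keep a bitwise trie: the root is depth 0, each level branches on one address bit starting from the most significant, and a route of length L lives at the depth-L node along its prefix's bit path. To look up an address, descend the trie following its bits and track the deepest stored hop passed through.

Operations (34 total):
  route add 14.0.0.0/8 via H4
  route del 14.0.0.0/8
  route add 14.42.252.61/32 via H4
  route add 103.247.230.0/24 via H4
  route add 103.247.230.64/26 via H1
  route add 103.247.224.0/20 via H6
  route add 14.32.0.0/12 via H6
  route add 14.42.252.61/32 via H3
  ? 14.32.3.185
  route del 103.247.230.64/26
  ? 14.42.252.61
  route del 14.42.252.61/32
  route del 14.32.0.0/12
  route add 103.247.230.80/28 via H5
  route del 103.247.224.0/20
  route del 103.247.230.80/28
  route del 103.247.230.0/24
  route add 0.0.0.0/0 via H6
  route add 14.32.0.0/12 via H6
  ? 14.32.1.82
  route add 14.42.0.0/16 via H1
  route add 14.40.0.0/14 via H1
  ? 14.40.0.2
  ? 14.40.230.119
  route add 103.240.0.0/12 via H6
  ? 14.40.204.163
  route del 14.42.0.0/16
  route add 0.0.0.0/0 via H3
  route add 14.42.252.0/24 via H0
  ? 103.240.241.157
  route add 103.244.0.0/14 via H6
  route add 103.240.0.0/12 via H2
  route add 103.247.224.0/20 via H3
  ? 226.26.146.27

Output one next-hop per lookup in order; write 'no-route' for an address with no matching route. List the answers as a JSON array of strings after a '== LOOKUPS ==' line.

Trace:
  + 14.0.0.0/8 (H4) depth=8
  del 14.0.0.0/8 (clear depth 8)
  + 14.42.252.61/32 (H4) depth=32
  + 103.247.230.0/24 (H4) depth=24
  + 103.247.230.64/26 (H1) depth=26
  + 103.247.224.0/20 (H6) depth=20
  + 14.32.0.0/12 (H6) depth=12
  + 14.42.252.61/32 (H3) depth=32
  Q 14.32.3.185: descend 000011100010 ; hops seen [H6] ; pick H6
  del 103.247.230.64/26 (clear depth 26)
  Q 14.42.252.61: descend 00001110001010101111110000111101 ; hops seen [H6,H3] ; pick H3
  del 14.42.252.61/32 (clear depth 32)
  del 14.32.0.0/12 (clear depth 12)
  + 103.247.230.80/28 (H5) depth=28
  del 103.247.224.0/20 (clear depth 20)
  del 103.247.230.80/28 (clear depth 28)
  del 103.247.230.0/24 (clear depth 24)
  + 0.0.0.0/0 (H6) depth=0
  + 14.32.0.0/12 (H6) depth=12
  Q 14.32.1.82: descend 000011100010 ; hops seen [H6,H6] ; pick H6
  + 14.42.0.0/16 (H1) depth=16
  + 14.40.0.0/14 (H1) depth=14
  Q 14.40.0.2: descend 00001110001010 ; hops seen [H6,H6,H1] ; pick H1
  Q 14.40.230.119: descend 00001110001010 ; hops seen [H6,H6,H1] ; pick H1
  + 103.240.0.0/12 (H6) depth=12
  Q 14.40.204.163: descend 00001110001010 ; hops seen [H6,H6,H1] ; pick H1
  del 14.42.0.0/16 (clear depth 16)
  + 0.0.0.0/0 (H3) depth=0
  + 14.42.252.0/24 (H0) depth=24
  Q 103.240.241.157: descend 0110011111110 ; hops seen [H3,H6] ; pick H6
  + 103.244.0.0/14 (H6) depth=14
  + 103.240.0.0/12 (H2) depth=12
  + 103.247.224.0/20 (H3) depth=20
  Q 226.26.146.27: descend ε ; hops seen [H3] ; pick H3

== LOOKUPS ==
["H6","H3","H6","H1","H1","H1","H6","H3"]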